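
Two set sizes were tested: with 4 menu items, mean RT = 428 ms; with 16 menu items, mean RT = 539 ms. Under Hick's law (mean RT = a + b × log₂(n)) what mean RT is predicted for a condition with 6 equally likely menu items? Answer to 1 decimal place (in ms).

Fit slope and intercept:
  b = (539 − 428) / (log₂ 16 − log₂ 4) = 111 / (4 − 2) = 55.500 ms/bit
  a = 428 − 55.500 × 2 = 317.000 ms
Then RT(6) = 317.000 + 55.500 × log₂ 6 = 317.000 + 55.500 × 2.5850 ≈ 460.465 ms.

460.5 ms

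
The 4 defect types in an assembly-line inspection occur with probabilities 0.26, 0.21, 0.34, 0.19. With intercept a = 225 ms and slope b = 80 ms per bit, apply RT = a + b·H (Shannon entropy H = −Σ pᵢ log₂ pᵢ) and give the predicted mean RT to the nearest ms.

382 ms

H = 0.26·log₂(1/0.26) + 0.21·log₂(1/0.21) + 0.34·log₂(1/0.34) + 0.19·log₂(1/0.19) = 1.9625 bits.
RT = 225 + 80 × 1.9625 = 382.00 ms.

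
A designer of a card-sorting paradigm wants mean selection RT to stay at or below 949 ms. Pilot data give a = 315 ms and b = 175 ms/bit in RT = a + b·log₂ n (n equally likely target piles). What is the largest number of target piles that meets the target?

175·log₂ n ≤ 949 − 315 = 634, giving log₂ n ≤ 3.6229 and n ≤ 12.319. The largest whole number is 12.

12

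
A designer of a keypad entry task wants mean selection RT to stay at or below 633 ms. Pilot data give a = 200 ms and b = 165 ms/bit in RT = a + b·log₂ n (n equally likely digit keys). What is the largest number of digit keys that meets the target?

6

Set 200 + 165·log₂ n ≤ 633 → log₂ n ≤ (633 − 200)/165 = 2.6242.
So n ≤ 2^2.6242 = 6.166; the largest integer n is 6.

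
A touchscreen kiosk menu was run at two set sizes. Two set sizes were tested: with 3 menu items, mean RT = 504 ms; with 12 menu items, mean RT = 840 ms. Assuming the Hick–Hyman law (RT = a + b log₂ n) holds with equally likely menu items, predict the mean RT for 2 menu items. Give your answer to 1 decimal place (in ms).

405.7 ms

RT is linear in log₂ n, so two points fix the line:
  b = (840 − 504) / (log₂ 12 − log₂ 3) = 336 / (3.5850 − 1.5850) = 168.000 ms/bit
  a = 504 − 168.000 × 1.5850 = 237.726 ms
Then RT(2) = 237.726 + 168.000 × log₂ 2 = 237.726 + 168.000 × 1 ≈ 405.726 ms.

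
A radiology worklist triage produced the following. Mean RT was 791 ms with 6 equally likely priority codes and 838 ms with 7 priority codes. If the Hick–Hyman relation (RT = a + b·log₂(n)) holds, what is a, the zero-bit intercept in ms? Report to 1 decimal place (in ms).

244.7 ms

b = (RT₂ − RT₁)/(log₂ n₂ − log₂ n₁) = (838 − 791)/(2.8074 − 2.5850) = 211.338 ms/bit.
Intercept: a = 791 − 211.338·log₂(6) = 244.699 ms.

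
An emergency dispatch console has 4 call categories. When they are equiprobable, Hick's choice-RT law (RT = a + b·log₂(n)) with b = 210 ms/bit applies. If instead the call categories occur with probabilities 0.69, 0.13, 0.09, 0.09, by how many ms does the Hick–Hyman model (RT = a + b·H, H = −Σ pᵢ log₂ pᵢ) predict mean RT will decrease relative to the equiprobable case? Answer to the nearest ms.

131 ms

Equiprobable entropy H₀ = log₂ 4 = 2.0000 bits.
Skewed entropy H = −Σ pᵢ log₂ pᵢ = 1.3773 bits.
ΔRT = b·(H₀ − H) = 210 × 0.6227 = 130.76 ms.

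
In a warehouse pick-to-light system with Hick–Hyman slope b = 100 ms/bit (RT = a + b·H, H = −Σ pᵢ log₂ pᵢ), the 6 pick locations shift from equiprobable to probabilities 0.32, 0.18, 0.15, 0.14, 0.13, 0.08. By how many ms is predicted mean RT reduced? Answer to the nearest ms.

The RT saving is b·ΔH. Equiprobable H₀ = log₂(6) = 2.5850 bits; with the given probabilities H = 2.4531 bits.
b·(H₀ − H) = 100 × (2.5850 − 2.4531) = 13.18 ms.

13 ms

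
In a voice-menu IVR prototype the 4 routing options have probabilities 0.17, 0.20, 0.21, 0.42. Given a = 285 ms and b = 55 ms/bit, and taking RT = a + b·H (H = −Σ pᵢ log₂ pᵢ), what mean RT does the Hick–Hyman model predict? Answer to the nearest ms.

389 ms

Entropy contributions −pᵢ log₂ pᵢ: 0.4346, 0.4644, 0.4728, 0.5256; sum H = 1.8974 bits.
RT = a + bH = 285 + 55·1.8974 = 389.36 ms.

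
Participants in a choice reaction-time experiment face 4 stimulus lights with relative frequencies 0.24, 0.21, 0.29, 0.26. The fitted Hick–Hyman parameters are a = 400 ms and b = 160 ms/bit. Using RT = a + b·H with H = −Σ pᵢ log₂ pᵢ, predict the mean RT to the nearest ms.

718 ms

Entropy contributions −pᵢ log₂ pᵢ: 0.4941, 0.4728, 0.5179, 0.5053; sum H = 1.9901 bits.
RT = a + bH = 400 + 160·1.9901 = 718.42 ms.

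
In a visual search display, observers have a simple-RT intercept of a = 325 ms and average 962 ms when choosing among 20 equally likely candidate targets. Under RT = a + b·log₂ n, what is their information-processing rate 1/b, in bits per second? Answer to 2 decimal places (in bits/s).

6.78 bits/s

Choice component = 962 − 325 = 637 ms over log₂(20) = 4.3219 bits.
b = 637 / 4.3219 = 147.388 ms/bit, so 1/b = 6.785 bits/s.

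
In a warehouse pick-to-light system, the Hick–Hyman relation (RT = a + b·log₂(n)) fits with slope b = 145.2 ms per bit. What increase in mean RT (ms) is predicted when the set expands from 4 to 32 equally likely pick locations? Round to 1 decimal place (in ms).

435.6 ms

ΔRT = (a + b log₂ n₂) − (a + b log₂ n₁) = b·(log₂ n₂ − log₂ n₁).
log₂(32) − log₂(4) = log₂(32/4) = log₂(8) = 3.
ΔRT = 145.2 × 3.0000 = 435.600 ms.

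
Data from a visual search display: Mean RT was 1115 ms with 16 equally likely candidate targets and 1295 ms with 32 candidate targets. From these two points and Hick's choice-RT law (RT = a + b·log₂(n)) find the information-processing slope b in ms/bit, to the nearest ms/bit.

180 ms/bit

Slope: b = (1295 − 1115) / (log₂ 32 − log₂ 16) = 180/1.0000 = 180 ms/bit.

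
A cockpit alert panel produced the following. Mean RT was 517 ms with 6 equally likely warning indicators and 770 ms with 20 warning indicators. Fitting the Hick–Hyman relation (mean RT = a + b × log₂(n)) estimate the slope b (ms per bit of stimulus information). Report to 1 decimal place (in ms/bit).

Slope: b = (770 − 517) / (log₂ 20 − log₂ 6) = 253/1.7370 = 145.656 ms/bit.

145.7 ms/bit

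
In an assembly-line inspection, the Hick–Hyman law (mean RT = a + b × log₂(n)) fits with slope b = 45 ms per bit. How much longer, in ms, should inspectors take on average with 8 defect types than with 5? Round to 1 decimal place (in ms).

The intercept a cancels: ΔRT = b·(log₂ n₂ − log₂ n₁) = b·log₂(n₂/n₁).
log₂(8) − log₂(5) = 3 − 2.3219 = 0.6781.
ΔRT = 45 × 0.6781 = 30.513 ms.

30.5 ms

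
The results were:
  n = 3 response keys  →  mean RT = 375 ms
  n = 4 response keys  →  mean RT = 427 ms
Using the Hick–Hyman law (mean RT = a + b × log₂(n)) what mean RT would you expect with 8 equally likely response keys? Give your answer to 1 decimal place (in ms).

552.3 ms

Fit slope and intercept:
  b = (427 − 375) / (log₂ 4 − log₂ 3) = 52 / (2 − 1.5850) = 125.290 ms/bit
  a = 375 − 125.290 × 1.5850 = 176.420 ms
Then RT(8) = 176.420 + 125.290 × log₂ 8 = 176.420 + 125.290 × 3 ≈ 552.290 ms.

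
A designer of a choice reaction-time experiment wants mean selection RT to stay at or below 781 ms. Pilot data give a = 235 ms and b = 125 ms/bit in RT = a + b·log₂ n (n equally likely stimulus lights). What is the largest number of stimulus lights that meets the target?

Set 235 + 125·log₂ n ≤ 781 → log₂ n ≤ (781 − 235)/125 = 4.3680.
So n ≤ 2^4.3680 = 20.649; the largest integer n is 20.

20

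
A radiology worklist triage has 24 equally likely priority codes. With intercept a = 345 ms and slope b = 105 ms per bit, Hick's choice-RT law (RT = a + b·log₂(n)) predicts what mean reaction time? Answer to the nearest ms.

log₂(24) = 4.5850 bits, so RT = 345 + 105 × 4.5850 ≈ 826.421 ms.

826 ms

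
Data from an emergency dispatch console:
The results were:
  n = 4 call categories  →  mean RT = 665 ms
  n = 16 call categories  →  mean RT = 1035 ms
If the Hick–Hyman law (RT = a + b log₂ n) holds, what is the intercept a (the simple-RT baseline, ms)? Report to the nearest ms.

Slope: b = (1035 − 665) / (log₂ 16 − log₂ 4) = 370/2.0000 = 185 ms/bit.
a = RT₁ − b·log₂ n₁ = 665 − 185 × 2 = 295.000 ms.

295 ms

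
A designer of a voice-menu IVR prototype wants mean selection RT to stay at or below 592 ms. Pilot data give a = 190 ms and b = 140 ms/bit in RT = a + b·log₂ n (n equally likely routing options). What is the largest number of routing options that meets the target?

Set 190 + 140·log₂ n ≤ 592 → log₂ n ≤ (592 − 190)/140 = 2.8714.
So n ≤ 2^2.8714 = 7.318; the largest integer n is 7.

7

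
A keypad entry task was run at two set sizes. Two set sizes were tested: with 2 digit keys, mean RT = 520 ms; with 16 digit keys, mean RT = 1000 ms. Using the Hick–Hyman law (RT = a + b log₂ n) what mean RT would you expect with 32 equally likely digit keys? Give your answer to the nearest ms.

Fit slope and intercept:
  b = (1000 − 520) / (log₂ 16 − log₂ 2) = 480 / (4 − 1) = 160 ms/bit
  a = 520 − 160 × 1 = 360 ms
Then RT(32) = 360 + 160 × log₂ 32 = 360 + 160 × 5 ≈ 1160.000 ms.

1160 ms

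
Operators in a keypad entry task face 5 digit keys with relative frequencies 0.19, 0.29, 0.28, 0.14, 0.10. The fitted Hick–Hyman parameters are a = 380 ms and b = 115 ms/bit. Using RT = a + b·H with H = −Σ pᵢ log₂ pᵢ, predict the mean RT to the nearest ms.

635 ms

H = 0.19·log₂(1/0.19) + 0.29·log₂(1/0.29) + 0.28·log₂(1/0.28) + 0.14·log₂(1/0.14) + 0.10·log₂(1/0.10) = 2.2167 bits.
RT = 380 + 115 × 2.2167 = 634.92 ms.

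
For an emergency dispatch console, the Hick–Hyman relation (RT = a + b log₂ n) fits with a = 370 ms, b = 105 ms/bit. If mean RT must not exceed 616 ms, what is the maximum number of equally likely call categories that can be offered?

5

Set 370 + 105·log₂ n ≤ 616 → log₂ n ≤ (616 − 370)/105 = 2.3429.
So n ≤ 2^2.3429 = 5.073; the largest integer n is 5.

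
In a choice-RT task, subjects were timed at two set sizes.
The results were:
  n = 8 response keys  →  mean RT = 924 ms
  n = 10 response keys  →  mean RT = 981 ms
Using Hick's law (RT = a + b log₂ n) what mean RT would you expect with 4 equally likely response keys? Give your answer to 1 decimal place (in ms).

With log₂ n on the abscissa the relation is linear; from the two conditions:
  b = (981 − 924) / (log₂ 10 − log₂ 8) = 57 / (3.3219 − 3) = 177.058 ms/bit
  a = 924 − 177.058 × 3 = 392.825 ms
Then RT(4) = 392.825 + 177.058 × log₂ 4 = 392.825 + 177.058 × 2 ≈ 746.942 ms.

746.9 ms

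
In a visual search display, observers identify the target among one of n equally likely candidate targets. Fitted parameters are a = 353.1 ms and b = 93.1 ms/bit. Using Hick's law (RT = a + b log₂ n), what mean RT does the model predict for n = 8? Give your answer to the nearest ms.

632 ms

log₂(8) = 3 bits, so RT = 353.1 + 93.1 × 3 ≈ 632.400 ms.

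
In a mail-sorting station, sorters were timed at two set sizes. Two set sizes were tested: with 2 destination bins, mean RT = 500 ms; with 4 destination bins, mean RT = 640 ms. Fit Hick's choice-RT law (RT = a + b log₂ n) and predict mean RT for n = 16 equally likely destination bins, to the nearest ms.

With log₂ n on the abscissa the relation is linear; from the two conditions:
  b = (640 − 500) / (log₂ 4 − log₂ 2) = 140 / (2 − 1) = 140 ms/bit
  a = 500 − 140 × 1 = 360 ms
Then RT(16) = 360 + 140 × log₂ 16 = 360 + 140 × 4 ≈ 920.000 ms.

920 ms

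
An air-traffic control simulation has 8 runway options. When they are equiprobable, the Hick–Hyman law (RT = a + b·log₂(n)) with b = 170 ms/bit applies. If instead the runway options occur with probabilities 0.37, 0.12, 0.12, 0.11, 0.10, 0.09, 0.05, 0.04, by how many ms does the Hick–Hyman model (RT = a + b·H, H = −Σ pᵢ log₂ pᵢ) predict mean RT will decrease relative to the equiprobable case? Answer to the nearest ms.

57 ms

Equiprobable entropy H₀ = log₂ 8 = 3.0000 bits.
Skewed entropy H = −Σ pᵢ log₂ pᵢ = 2.6618 bits.
ΔRT = b·(H₀ − H) = 170 × 0.3382 = 57.49 ms.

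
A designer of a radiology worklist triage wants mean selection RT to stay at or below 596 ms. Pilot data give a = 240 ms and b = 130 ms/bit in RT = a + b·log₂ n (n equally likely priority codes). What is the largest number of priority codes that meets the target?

Set 240 + 130·log₂ n ≤ 596 → log₂ n ≤ (596 − 240)/130 = 2.7385.
So n ≤ 2^2.7385 = 6.674; the largest integer n is 6.

6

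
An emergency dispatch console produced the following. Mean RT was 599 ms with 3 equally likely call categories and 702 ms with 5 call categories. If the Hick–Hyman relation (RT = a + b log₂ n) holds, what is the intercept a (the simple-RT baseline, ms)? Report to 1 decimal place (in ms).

377.5 ms

b = (RT₂ − RT₁)/(log₂ n₂ − log₂ n₁) = (702 − 599)/(2.3219 − 1.5850) = 139.762 ms/bit.
a = RT₁ − b·log₂ n₁ = 599 − 139.762 × 1.5850 = 377.482 ms.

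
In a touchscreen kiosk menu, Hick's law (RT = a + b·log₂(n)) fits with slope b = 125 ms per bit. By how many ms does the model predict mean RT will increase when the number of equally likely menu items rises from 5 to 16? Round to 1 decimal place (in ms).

Only the slope matters, since a is common to both: ΔRT = b·log₂(n₂/n₁).
log₂(16) − log₂(5) = 4 − 2.3219 = 1.6781.
ΔRT = 125 × 1.6781 = 209.759 ms.

209.8 ms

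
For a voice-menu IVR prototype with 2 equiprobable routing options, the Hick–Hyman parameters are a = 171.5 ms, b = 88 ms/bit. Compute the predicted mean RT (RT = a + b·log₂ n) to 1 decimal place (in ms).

log₂(2) = 1 bits, so RT = 171.5 + 88 × 1 ≈ 259.500 ms.

259.5 ms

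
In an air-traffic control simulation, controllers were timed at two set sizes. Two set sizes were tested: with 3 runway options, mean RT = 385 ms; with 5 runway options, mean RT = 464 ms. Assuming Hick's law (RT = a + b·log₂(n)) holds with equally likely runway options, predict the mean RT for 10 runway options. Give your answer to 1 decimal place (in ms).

571.2 ms

With log₂ n on the abscissa the relation is linear; from the two conditions:
  b = (464 − 385) / (log₂ 5 − log₂ 3) = 79 / (2.3219 − 1.5850) = 107.196 ms/bit
  a = 385 − 107.196 × 1.5850 = 215.098 ms
Then RT(10) = 215.098 + 107.196 × log₂ 10 = 215.098 + 107.196 × 3.3219 ≈ 571.196 ms.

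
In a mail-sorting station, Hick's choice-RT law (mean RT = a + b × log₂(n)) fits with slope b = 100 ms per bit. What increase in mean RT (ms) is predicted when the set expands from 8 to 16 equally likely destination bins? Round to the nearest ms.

The intercept a cancels: ΔRT = b·(log₂ n₂ − log₂ n₁) = b·log₂(n₂/n₁).
log₂(16) − log₂(8) = log₂(16/8) = log₂(2) = 1.
ΔRT = 100 × 1.0000 = 100.000 ms.

100 ms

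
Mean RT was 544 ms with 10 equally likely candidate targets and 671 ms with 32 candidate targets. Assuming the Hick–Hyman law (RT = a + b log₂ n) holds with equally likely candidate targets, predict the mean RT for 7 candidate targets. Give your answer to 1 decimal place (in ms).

Solve the two-equation system in a and b:
  b = (671 − 544) / (log₂ 32 − log₂ 10) = 127 / (5 − 3.3219) = 75.682 ms/bit
  a = 544 − 75.682 × 3.3219 = 292.590 ms
Then RT(7) = 292.590 + 75.682 × log₂ 7 = 292.590 + 75.682 × 2.8074 ≈ 505.056 ms.

505.1 ms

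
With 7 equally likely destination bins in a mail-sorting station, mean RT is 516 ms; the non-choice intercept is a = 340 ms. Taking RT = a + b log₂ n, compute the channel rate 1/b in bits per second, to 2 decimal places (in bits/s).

15.95 bits/s

b = (516 − 340)/log₂ 7 = 176/2.8074 = 62.692 ms per bit = 0.06269 s/bit; the reciprocal is 15.951 bits/s.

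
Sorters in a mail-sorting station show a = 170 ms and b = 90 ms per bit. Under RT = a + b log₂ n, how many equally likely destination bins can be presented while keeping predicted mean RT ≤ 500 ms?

12

90·log₂ n ≤ 500 − 170 = 330, giving log₂ n ≤ 3.6667 and n ≤ 12.699. The largest whole number is 12.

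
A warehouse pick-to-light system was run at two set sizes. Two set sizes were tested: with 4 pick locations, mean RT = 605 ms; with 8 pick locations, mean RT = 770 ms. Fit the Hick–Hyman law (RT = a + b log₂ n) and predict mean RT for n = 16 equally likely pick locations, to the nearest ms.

Fit slope and intercept:
  b = (770 − 605) / (log₂ 8 − log₂ 4) = 165 / (3 − 2) = 165 ms/bit
  a = 605 − 165 × 2 = 275 ms
Then RT(16) = 275 + 165 × log₂ 16 = 275 + 165 × 4 ≈ 935.000 ms.

935 ms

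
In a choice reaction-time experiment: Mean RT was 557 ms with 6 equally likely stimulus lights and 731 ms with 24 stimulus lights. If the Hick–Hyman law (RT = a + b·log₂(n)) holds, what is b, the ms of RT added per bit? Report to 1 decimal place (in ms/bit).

87.0 ms/bit

Slope: b = (731 − 557) / (log₂ 24 − log₂ 6) = 174/2.0000 = 87.000 ms/bit.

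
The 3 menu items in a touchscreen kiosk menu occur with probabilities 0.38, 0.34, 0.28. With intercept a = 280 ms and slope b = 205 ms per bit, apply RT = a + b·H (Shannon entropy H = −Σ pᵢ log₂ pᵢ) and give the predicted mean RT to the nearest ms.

H = 0.38·log₂(1/0.38) + 0.34·log₂(1/0.34) + 0.28·log₂(1/0.28) = 1.5738 bits.
RT = 280 + 205 × 1.5738 = 602.64 ms.

603 ms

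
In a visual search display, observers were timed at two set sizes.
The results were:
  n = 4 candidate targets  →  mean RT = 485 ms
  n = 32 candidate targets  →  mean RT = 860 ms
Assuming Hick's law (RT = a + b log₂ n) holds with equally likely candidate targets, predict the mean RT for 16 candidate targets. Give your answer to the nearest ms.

Solve the two-equation system in a and b:
  b = (860 − 485) / (log₂ 32 − log₂ 4) = 375 / (5 − 2) = 125 ms/bit
  a = 485 − 125 × 2 = 235 ms
Then RT(16) = 235 + 125 × log₂ 16 = 235 + 125 × 4 ≈ 735.000 ms.

735 ms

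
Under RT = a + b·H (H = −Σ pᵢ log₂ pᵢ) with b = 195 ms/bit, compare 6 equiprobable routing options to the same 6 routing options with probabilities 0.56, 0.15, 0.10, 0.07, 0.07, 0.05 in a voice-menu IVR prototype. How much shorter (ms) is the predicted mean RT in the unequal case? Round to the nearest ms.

The RT saving is b·ΔH. Equiprobable H₀ = log₂(6) = 2.5850 bits; with the given probabilities H = 1.9644 bits.
b·(H₀ − H) = 195 × (2.5850 − 1.9644) = 121.01 ms.

121 ms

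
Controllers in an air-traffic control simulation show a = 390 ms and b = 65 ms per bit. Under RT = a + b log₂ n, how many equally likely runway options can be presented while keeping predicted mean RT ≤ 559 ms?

Information budget: (559 − 390)/65 = 2.6000 bits, so n ≤ 2^2.6000 = 6.063 → at most 6.

6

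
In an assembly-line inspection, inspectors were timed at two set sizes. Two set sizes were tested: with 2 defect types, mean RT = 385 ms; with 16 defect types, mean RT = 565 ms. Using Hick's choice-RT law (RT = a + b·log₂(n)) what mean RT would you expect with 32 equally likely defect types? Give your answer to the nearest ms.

Fit slope and intercept:
  b = (565 − 385) / (log₂ 16 − log₂ 2) = 180 / (4 − 1) = 60 ms/bit
  a = 385 − 60 × 1 = 325 ms
Then RT(32) = 325 + 60 × log₂ 32 = 325 + 60 × 5 ≈ 625.000 ms.

625 ms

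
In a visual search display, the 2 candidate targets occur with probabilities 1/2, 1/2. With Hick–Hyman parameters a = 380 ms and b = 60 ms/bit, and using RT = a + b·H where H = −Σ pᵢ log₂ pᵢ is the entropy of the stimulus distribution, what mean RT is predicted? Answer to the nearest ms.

440 ms

Each term −pᵢ log₂ pᵢ: 0.5·1 + 0.5·1; summed, H = 1.000 bits.
Mean RT = a + bH = 380 + 60·1.000 = 440.00 ms.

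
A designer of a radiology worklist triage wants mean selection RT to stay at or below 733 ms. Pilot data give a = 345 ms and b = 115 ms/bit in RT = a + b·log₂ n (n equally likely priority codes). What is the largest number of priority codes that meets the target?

10

115·log₂ n ≤ 733 − 345 = 388, giving log₂ n ≤ 3.3739 and n ≤ 10.367. The largest whole number is 10.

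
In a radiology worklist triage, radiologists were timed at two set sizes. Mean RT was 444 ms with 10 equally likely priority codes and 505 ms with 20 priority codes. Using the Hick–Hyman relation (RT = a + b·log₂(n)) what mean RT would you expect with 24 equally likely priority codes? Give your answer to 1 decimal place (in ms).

Fit slope and intercept:
  b = (505 − 444) / (log₂ 20 − log₂ 10) = 61 / (4.3219 − 3.3219) = 61.000 ms/bit
  a = 444 − 61.000 × 3.3219 = 241.362 ms
Then RT(24) = 241.362 + 61.000 × log₂ 24 = 241.362 + 61.000 × 4.5850 ≈ 521.045 ms.

521.0 ms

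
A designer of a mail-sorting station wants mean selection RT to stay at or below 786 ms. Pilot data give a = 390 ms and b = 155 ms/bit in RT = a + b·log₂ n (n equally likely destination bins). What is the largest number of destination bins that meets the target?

155·log₂ n ≤ 786 − 390 = 396, giving log₂ n ≤ 2.5548 and n ≤ 5.876. The largest whole number is 5.

5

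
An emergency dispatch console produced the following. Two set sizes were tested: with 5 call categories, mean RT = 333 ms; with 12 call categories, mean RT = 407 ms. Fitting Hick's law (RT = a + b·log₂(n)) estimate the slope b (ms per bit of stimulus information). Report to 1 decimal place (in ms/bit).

b = (RT₂ − RT₁)/(log₂ n₂ − log₂ n₁) = (407 − 333)/(3.5850 − 2.3219) = 58.589 ms/bit.

58.6 ms/bit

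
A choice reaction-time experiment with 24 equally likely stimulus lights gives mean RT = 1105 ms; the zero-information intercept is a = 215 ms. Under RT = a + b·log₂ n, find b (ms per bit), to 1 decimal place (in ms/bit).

24 alternatives carry log₂ 24 = 4.5850 bits; the choice cost is 1105 − 215 = 890 ms, so b = 890/4.5850 = 194.113 ms/bit.

194.1 ms/bit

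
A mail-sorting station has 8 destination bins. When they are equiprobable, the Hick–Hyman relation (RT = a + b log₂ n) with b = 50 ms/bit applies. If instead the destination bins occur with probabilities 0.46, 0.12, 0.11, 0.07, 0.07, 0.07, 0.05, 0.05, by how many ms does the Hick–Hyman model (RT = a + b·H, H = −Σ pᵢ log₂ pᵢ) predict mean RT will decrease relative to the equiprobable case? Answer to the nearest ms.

Equiprobable entropy H₀ = log₂ 8 = 3.0000 bits.
Skewed entropy H = −Σ pᵢ log₂ pᵢ = 2.4705 bits.
ΔRT = b·(H₀ − H) = 50 × 0.5295 = 26.47 ms.

26 ms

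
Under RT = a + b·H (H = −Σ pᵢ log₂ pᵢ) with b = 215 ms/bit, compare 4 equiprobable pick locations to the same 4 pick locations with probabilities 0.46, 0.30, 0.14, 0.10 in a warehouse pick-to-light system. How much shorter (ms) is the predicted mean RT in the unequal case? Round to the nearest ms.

Equiprobable entropy H₀ = log₂ 4 = 2.0000 bits.
Skewed entropy H = −Σ pᵢ log₂ pᵢ = 1.7657 bits.
ΔRT = b·(H₀ − H) = 215 × 0.2343 = 50.37 ms.

50 ms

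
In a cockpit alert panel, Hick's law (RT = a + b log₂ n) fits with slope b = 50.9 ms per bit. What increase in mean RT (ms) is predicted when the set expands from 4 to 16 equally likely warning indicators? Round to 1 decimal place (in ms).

101.8 ms

The intercept a cancels: ΔRT = b·(log₂ n₂ − log₂ n₁) = b·log₂(n₂/n₁).
log₂(16) − log₂(4) = log₂(16/4) = log₂(4) = 2.
ΔRT = 50.9 × 2.0000 = 101.800 ms.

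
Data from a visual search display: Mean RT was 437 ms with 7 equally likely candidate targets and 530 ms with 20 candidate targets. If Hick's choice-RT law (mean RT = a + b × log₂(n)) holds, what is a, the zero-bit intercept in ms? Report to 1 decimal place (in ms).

264.6 ms

The slope on a log₂ axis is (530 − 437) / (4.3219 − 2.8074) = 61.403 ms/bit.
Intercept: a = 437 − 61.403·log₂(7) = 264.619 ms.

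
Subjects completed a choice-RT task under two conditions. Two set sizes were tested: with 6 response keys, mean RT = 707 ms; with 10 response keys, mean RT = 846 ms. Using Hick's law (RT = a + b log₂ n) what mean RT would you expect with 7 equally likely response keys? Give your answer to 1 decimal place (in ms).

RT is linear in log₂ n, so two points fix the line:
  b = (846 − 707) / (log₂ 10 − log₂ 6) = 139 / (3.3219 − 2.5850) = 188.611 ms/bit
  a = 707 − 188.611 × 2.5850 = 219.447 ms
Then RT(7) = 219.447 + 188.611 × log₂ 7 = 219.447 + 188.611 × 2.8074 ≈ 748.946 ms.

748.9 ms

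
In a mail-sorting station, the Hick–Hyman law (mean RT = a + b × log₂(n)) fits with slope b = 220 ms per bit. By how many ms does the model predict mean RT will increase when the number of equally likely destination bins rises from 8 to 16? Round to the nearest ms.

Only the slope matters, since a is common to both: ΔRT = b·log₂(n₂/n₁).
log₂(16) − log₂(8) = log₂(16/8) = log₂(2) = 1.
ΔRT = 220 × 1.0000 = 220.000 ms.

220 ms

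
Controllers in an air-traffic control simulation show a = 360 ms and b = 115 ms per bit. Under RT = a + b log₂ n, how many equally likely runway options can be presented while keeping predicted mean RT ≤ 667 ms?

Set 360 + 115·log₂ n ≤ 667 → log₂ n ≤ (667 − 360)/115 = 2.6696.
So n ≤ 2^2.6696 = 6.362; the largest integer n is 6.

6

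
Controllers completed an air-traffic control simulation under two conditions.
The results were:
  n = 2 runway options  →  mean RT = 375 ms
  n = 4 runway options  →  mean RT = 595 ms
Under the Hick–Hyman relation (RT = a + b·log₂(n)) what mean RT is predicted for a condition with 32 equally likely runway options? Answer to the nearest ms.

Solve the two-equation system in a and b:
  b = (595 − 375) / (log₂ 4 − log₂ 2) = 220 / (2 − 1) = 220 ms/bit
  a = 375 − 220 × 1 = 155 ms
Then RT(32) = 155 + 220 × log₂ 32 = 155 + 220 × 5 ≈ 1255.000 ms.

1255 ms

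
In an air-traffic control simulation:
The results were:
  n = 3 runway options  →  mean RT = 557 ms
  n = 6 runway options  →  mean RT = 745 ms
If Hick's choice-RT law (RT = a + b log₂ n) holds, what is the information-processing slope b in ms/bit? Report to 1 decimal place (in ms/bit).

Slope: b = (745 − 557) / (log₂ 6 − log₂ 3) = 188/1.0000 = 188.000 ms/bit.

188.0 ms/bit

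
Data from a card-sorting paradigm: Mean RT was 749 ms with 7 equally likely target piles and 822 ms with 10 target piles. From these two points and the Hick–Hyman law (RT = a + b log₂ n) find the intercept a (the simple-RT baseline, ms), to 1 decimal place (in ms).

350.7 ms

b = (RT₂ − RT₁)/(log₂ n₂ − log₂ n₁) = (822 − 749)/(3.3219 − 2.8074) = 141.865 ms/bit.
Intercept: a = 749 − 141.865·log₂(7) = 350.734 ms.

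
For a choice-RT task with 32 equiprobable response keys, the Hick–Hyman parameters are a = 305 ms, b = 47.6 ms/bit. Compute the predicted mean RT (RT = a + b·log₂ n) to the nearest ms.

543 ms

log₂(32) = 5 bits, so RT = 305 + 47.6 × 5 ≈ 543.000 ms.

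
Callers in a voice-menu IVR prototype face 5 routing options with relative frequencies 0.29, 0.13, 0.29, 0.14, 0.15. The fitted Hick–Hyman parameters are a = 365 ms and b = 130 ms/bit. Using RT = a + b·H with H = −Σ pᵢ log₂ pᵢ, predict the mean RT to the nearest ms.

H = 0.29·log₂(1/0.29) + 0.13·log₂(1/0.13) + 0.29·log₂(1/0.29) + 0.14·log₂(1/0.14) + 0.15·log₂(1/0.15) = 2.2261 bits.
RT = 365 + 130 × 2.2261 = 654.39 ms.

654 ms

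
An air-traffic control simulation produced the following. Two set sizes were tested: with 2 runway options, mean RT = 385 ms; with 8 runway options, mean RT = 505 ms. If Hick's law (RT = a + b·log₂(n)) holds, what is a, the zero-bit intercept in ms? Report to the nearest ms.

325 ms

b = (RT₂ − RT₁)/(log₂ n₂ − log₂ n₁) = (505 − 385)/(3 − 1) = 60 ms/bit.
Intercept: a = 385 − 60·log₂(2) = 325.000 ms.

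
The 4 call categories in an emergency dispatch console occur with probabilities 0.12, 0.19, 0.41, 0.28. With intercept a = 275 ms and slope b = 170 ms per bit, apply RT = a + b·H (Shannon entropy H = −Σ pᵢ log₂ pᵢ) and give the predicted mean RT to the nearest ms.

H = 0.12·log₂(1/0.12) + 0.19·log₂(1/0.19) + 0.41·log₂(1/0.41) + 0.28·log₂(1/0.28) = 1.8639 bits.
RT = 275 + 170 × 1.8639 = 591.86 ms.

592 ms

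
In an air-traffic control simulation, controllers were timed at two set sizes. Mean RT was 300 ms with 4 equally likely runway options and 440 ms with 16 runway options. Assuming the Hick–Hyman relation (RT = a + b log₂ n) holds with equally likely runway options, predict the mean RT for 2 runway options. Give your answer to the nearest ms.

Solve the two-equation system in a and b:
  b = (440 − 300) / (log₂ 16 − log₂ 4) = 140 / (4 − 2) = 70 ms/bit
  a = 300 − 70 × 2 = 160 ms
Then RT(2) = 160 + 70 × log₂ 2 = 160 + 70 × 1 ≈ 230.000 ms.

230 ms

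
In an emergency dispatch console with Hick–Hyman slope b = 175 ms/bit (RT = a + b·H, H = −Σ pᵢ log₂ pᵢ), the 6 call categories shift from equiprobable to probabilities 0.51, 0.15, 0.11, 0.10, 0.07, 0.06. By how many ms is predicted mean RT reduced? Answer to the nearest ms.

85 ms

The RT saving is b·ΔH. Equiprobable H₀ = log₂(6) = 2.5850 bits; with the given probabilities H = 2.1005 bits.
b·(H₀ − H) = 175 × (2.5850 − 2.1005) = 84.77 ms.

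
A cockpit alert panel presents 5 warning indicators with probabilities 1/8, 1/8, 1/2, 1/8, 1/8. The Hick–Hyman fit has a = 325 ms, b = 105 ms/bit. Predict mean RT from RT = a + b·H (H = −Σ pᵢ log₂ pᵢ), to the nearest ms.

535 ms

Each term −pᵢ log₂ pᵢ: 0.125·3 + 0.125·3 + 0.5·1 + 0.125·3 + 0.125·3; summed, H = 2.000 bits.
Mean RT = a + bH = 325 + 105·2.000 = 535.00 ms.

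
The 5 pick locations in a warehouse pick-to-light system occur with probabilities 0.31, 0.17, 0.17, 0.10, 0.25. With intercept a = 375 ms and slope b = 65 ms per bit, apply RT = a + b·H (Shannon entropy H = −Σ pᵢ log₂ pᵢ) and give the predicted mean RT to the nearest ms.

Entropy contributions −pᵢ log₂ pᵢ: 0.5238, 0.4346, 0.4346, 0.3322, 0.5000; sum H = 2.2252 bits.
RT = a + bH = 375 + 65·2.2252 = 519.64 ms.

520 ms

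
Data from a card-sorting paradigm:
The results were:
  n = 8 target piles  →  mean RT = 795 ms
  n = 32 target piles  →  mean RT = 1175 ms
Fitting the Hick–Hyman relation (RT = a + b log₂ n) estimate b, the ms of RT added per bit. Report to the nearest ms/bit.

b = (RT₂ − RT₁)/(log₂ n₂ − log₂ n₁) = (1175 − 795)/(5 − 3) = 190 ms/bit.

190 ms/bit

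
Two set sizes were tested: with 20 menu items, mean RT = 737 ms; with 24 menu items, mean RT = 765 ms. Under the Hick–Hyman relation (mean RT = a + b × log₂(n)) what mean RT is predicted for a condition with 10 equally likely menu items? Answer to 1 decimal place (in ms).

630.6 ms

RT is linear in log₂ n, so two points fix the line:
  b = (765 − 737) / (log₂ 24 − log₂ 20) = 28 / (4.5850 − 4.3219) = 106.450 ms/bit
  a = 737 − 106.450 × 4.3219 = 276.931 ms
Then RT(10) = 276.931 + 106.450 × log₂ 10 = 276.931 + 106.450 × 3.3219 ≈ 630.550 ms.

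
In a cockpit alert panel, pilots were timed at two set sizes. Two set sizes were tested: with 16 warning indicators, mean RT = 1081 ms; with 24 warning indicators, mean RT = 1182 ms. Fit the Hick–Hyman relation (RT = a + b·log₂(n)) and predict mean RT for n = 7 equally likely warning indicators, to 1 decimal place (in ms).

875.1 ms

With log₂ n on the abscissa the relation is linear; from the two conditions:
  b = (1182 − 1081) / (log₂ 24 − log₂ 16) = 101 / (4.5850 − 4) = 172.661 ms/bit
  a = 1081 − 172.661 × 4 = 390.357 ms
Then RT(7) = 390.357 + 172.661 × log₂ 7 = 390.357 + 172.661 × 2.8074 ≈ 875.077 ms.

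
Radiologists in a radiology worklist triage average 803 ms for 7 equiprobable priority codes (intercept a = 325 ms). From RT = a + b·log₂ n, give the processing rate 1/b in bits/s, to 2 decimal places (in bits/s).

Choice component = 803 − 325 = 478 ms over log₂(7) = 2.8074 bits.
b = 478 / 2.8074 = 170.267 ms/bit, so 1/b = 5.873 bits/s.

5.87 bits/s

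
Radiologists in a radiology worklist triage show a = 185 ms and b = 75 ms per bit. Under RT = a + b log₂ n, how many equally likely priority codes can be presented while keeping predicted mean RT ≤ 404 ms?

Information budget: (404 − 185)/75 = 2.9200 bits, so n ≤ 2^2.9200 = 7.568 → at most 7.

7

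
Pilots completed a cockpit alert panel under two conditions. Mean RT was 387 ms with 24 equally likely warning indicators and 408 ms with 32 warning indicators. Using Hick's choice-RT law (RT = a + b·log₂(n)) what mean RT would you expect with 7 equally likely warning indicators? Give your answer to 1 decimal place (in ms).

297.1 ms

RT is linear in log₂ n, so two points fix the line:
  b = (408 − 387) / (log₂ 32 − log₂ 24) = 21 / (5 − 4.5850) = 50.598 ms/bit
  a = 387 − 50.598 × 4.5850 = 155.011 ms
Then RT(7) = 155.011 + 50.598 × log₂ 7 = 155.011 + 50.598 × 2.8074 ≈ 297.057 ms.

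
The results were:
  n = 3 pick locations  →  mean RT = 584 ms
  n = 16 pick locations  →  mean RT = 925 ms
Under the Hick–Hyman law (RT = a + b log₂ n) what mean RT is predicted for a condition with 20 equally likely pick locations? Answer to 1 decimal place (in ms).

Solve the two-equation system in a and b:
  b = (925 − 584) / (log₂ 16 − log₂ 3) = 341 / (4 − 1.5850) = 141.199 ms/bit
  a = 584 − 141.199 × 1.5850 = 360.205 ms
Then RT(20) = 360.205 + 141.199 × log₂ 20 = 360.205 + 141.199 × 4.3219 ≈ 970.456 ms.

970.5 ms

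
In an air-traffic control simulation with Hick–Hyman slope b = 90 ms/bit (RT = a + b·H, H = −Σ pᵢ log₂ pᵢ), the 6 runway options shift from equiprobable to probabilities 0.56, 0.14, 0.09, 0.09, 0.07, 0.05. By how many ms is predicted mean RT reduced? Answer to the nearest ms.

55 ms

The RT saving is b·ΔH. Equiprobable H₀ = log₂(6) = 2.5850 bits; with the given probabilities H = 1.9755 bits.
b·(H₀ − H) = 90 × (2.5850 − 1.9755) = 54.85 ms.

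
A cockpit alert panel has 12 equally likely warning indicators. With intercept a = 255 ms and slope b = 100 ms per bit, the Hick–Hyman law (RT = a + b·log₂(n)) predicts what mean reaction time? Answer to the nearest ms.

log₂(12) = 3.5850 bits, so RT = 255 + 100 × 3.5850 ≈ 613.496 ms.

613 ms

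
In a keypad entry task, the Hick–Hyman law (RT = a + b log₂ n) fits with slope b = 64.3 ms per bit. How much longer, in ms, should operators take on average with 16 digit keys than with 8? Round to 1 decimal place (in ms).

The intercept a cancels: ΔRT = b·(log₂ n₂ − log₂ n₁) = b·log₂(n₂/n₁).
log₂(16) − log₂(8) = log₂(16/8) = log₂(2) = 1.
ΔRT = 64.3 × 1.0000 = 64.300 ms.

64.3 ms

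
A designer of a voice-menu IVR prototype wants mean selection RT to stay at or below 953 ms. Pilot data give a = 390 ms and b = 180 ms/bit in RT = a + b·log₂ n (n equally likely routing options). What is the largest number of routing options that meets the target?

180·log₂ n ≤ 953 − 390 = 563, giving log₂ n ≤ 3.1278 and n ≤ 8.741. The largest whole number is 8.

8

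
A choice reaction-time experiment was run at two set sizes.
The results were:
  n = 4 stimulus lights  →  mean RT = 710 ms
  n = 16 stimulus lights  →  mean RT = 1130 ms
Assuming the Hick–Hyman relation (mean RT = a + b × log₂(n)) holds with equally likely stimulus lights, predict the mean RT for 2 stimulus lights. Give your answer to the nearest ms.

With log₂ n on the abscissa the relation is linear; from the two conditions:
  b = (1130 − 710) / (log₂ 16 − log₂ 4) = 420 / (4 − 2) = 210 ms/bit
  a = 710 − 210 × 2 = 290 ms
Then RT(2) = 290 + 210 × log₂ 2 = 290 + 210 × 1 ≈ 500.000 ms.

500 ms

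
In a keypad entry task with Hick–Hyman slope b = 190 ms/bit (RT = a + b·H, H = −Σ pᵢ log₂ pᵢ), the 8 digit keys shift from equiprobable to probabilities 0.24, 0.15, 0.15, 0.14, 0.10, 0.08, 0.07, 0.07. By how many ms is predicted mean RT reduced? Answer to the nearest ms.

24 ms

Equiprobable entropy H₀ = log₂ 8 = 3.0000 bits.
Skewed entropy H = −Σ pᵢ log₂ pᵢ = 2.8731 bits.
ΔRT = b·(H₀ − H) = 190 × 0.1269 = 24.10 ms.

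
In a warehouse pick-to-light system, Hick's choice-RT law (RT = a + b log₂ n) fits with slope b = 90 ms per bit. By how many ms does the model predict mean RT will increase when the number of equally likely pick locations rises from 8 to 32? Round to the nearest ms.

180 ms

The intercept a cancels: ΔRT = b·(log₂ n₂ − log₂ n₁) = b·log₂(n₂/n₁).
log₂(32) − log₂(8) = log₂(32/8) = log₂(4) = 2.
ΔRT = 90 × 2.0000 = 180.000 ms.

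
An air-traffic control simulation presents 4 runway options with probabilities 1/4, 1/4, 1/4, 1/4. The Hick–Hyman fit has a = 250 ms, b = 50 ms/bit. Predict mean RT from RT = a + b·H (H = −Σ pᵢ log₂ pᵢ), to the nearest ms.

Each term −pᵢ log₂ pᵢ: 0.25·2 + 0.25·2 + 0.25·2 + 0.25·2; summed, H = 2.000 bits.
Mean RT = a + bH = 250 + 50·2.000 = 350.00 ms.

350 ms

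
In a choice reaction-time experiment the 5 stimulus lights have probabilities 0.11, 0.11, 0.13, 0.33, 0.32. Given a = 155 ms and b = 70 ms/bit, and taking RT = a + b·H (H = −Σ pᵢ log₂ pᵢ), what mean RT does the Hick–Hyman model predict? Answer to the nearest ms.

305 ms

H = 0.11·log₂(1/0.11) + 0.11·log₂(1/0.11) + 0.13·log₂(1/0.13) + 0.33·log₂(1/0.33) + 0.32·log₂(1/0.32) = 2.1371 bits.
RT = 155 + 70 × 2.1371 = 304.60 ms.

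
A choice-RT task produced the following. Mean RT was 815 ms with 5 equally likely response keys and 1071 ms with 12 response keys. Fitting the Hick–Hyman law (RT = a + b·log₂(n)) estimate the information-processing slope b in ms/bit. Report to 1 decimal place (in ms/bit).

202.7 ms/bit

Slope: b = (1071 − 815) / (log₂ 12 − log₂ 5) = 256/1.2630 = 202.686 ms/bit.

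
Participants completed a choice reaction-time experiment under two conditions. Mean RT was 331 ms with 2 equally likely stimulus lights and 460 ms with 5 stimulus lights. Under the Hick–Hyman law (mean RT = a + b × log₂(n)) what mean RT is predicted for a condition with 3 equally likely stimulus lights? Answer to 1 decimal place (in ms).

With log₂ n on the abscissa the relation is linear; from the two conditions:
  b = (460 − 331) / (log₂ 5 − log₂ 2) = 129 / (2.3219 − 1) = 97.585 ms/bit
  a = 331 − 97.585 × 1 = 233.415 ms
Then RT(3) = 233.415 + 97.585 × log₂ 3 = 233.415 + 97.585 × 1.5850 ≈ 388.083 ms.

388.1 ms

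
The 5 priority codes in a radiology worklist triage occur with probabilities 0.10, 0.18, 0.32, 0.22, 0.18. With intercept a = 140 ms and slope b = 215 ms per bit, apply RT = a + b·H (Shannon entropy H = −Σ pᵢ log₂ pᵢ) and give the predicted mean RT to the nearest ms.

619 ms

H = 0.10·log₂(1/0.10) + 0.18·log₂(1/0.18) + 0.32·log₂(1/0.32) + 0.22·log₂(1/0.22) + 0.18·log₂(1/0.18) = 2.2294 bits.
RT = 140 + 215 × 2.2294 = 619.32 ms.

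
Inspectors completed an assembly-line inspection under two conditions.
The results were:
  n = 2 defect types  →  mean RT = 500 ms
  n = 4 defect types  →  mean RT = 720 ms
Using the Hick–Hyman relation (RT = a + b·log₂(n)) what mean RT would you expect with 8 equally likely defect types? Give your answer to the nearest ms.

Solve the two-equation system in a and b:
  b = (720 − 500) / (log₂ 4 − log₂ 2) = 220 / (2 − 1) = 220 ms/bit
  a = 500 − 220 × 1 = 280 ms
Then RT(8) = 280 + 220 × log₂ 8 = 280 + 220 × 3 ≈ 940.000 ms.

940 ms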